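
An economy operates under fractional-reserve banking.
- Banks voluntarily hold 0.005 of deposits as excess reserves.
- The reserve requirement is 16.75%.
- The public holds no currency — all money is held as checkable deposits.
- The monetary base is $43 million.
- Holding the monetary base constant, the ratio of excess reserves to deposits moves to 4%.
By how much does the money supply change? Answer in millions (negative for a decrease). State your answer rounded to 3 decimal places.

-42.046 million

Initially m₁ = 1 / (0.1675 + 0.005) ≈ 5.797101, so M₁ = 5.797101 × 43 ≈ 249.2753 million.
After the change m₂ = 1 / (0.1675 + 0.04) ≈ 4.819277, so M₂ = 4.819277 × 43 ≈ 207.2289 million.
ΔM = M₂ − M₁ = 207.2289 − 249.2753 = -42.0464 million.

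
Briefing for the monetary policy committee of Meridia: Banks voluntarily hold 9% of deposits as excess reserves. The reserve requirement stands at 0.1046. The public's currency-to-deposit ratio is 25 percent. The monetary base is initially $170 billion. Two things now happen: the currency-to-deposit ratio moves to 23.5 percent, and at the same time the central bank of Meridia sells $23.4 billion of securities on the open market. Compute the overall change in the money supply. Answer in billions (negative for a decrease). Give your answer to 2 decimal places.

-56.52 billion

Before: m₁ = (1 + 0.25) / (0.1046 + 0.09 + 0.25) ≈ 2.811516, MB₁ = 170, so M₁ = 2.811516 × 170 ≈ 477.9577 billion.
After: m₂ = (1 + 0.235) / (0.1046 + 0.09 + 0.235) ≈ 2.874767, MB₂ = 170 − 23.4 = 146.6, so M₂ = 2.874767 × 146.6 ≈ 421.4408 billion.
ΔM = M₂ − M₁ = 421.4408 − 477.9577 = -56.5169 billion.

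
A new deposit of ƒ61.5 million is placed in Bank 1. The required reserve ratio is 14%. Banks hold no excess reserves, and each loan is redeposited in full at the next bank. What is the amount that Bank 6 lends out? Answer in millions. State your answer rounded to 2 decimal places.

Each bank lends a fraction (1 − rr) = 0.8600 of the deposit it receives, so Bank 6 receives 61.5·0.8600^5 and lends 61.5·0.8600^6 ≈ 24.8809 million.

ƒ24.88 million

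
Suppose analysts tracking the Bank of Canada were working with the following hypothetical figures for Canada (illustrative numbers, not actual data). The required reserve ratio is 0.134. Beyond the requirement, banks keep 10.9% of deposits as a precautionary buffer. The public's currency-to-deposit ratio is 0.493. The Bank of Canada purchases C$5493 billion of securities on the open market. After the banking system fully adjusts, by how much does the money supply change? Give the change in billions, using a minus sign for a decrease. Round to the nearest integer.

C$11143 billion

The money multiplier is m = (1 + c) / (rr + e + c) = (1 + 0.493) / (0.134 + 0.109 + 0.493) ≈ 2.02853.
The purchase adds 5493 billion of base, so ΔM = m × ΔMB = 2.02853 × (+5493) ≈ 11142.7153 billion.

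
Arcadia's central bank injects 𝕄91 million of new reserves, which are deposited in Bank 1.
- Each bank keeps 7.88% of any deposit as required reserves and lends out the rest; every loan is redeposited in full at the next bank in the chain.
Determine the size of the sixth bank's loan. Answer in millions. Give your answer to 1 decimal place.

𝕄55.6 million

Each bank lends a fraction (1 − rr) = 0.9212 of the deposit it receives, so Bank 6 receives 91·0.9212^5 and lends 91·0.9212^6 ≈ 55.6115 million.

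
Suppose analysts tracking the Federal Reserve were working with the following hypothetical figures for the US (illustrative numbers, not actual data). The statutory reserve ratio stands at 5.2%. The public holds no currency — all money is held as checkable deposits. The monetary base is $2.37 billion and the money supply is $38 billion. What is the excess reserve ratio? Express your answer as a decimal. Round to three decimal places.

0.010

Using m = M/MB = 38/2.37 ≈ 16.033755. Since m = (1 + c)/(c + rr + e), the denominator satisfies c + rr + e = (1 + c)/m = (1 + 0) / 16.033755 ≈ 0.062368.
With c = 0 and rr = 0.052, the excess reserve ratio is 0.062368 − 0 − 0.052 = 0.010368.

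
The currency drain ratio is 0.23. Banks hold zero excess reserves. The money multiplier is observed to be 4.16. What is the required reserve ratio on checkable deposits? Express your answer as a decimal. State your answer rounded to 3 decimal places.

Using m = 4.16. Since m = (1 + c)/(c + rr + e), the denominator satisfies c + rr + e = (1 + c)/m = (1 + 0.23) / 4.16 ≈ 0.295673.
With c = 0.23 and e = 0, the required reserve ratio on checkable deposits is 0.295673 − 0.23 − 0 = 0.065673.

0.066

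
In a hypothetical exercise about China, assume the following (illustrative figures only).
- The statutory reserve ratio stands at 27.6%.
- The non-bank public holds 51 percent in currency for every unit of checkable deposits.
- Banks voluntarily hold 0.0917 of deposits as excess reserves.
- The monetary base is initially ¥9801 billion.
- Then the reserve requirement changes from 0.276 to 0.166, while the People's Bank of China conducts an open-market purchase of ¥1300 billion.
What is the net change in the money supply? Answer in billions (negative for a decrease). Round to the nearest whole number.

Before: m₁ = (1 + 0.51) / (0.276 + 0.0917 + 0.51) ≈ 1.720406, MB₁ = 9801, so M₁ = 1.720406 × 9801 ≈ 16861.6992 billion.
After: m₂ = (1 + 0.51) / (0.166 + 0.0917 + 0.51) ≈ 1.966914, MB₂ = 9801 + 1300 = 11101, so M₂ = 1.966914 × 11101 ≈ 21834.7123 billion.
ΔM = M₂ − M₁ = 21834.7123 − 16861.6992 = 4973.0131 billion.

¥4973 billion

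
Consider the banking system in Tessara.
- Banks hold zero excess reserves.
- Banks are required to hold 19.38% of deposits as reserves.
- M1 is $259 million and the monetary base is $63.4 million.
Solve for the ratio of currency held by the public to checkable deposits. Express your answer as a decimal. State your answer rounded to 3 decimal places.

Using m = M/MB = 259/63.4 ≈ 4.085174. From m = (1 + c)/(c + rr + e), rearranging gives 1 + c = m·(c + rr + e), so c·(1 − m) = m·(rr + e) − 1.
Hence c = [m·(rr + e) − 1]/(1 − m) = [4.085174 × (0.1938 + 0) − 1] / (1 − 4.085174) ≈ 0.067514.

0.068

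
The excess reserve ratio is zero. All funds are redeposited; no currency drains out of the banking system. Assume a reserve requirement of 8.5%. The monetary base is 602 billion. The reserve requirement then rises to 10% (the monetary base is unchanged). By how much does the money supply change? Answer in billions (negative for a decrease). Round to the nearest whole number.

Initially m₁ = 1 / (0.085) ≈ 11.7647, so M₁ = 11.7647 × 602 = 7082.3494 billion.
After the change m₂ = 1 / (0.1) = 10, so M₂ = 10 × 602 = 6020 billion.
ΔM = M₂ − M₁ = 6020 − 7082.3494 = -1062.3494 billion.

-1062 billion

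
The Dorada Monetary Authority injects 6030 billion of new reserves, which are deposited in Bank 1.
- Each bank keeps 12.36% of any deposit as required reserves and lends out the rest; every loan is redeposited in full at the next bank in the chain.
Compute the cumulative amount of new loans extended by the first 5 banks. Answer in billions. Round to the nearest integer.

20650 billion

Bank i lends (1 − rr)^i of the original deposit: Bank 1 lends 6030·0.8764 = 5284.6920, Bank 2 lends 6030·0.8764² ≈ 4631.5041, and so on.
Summing a geometric series: total = 6030·[0.8764·(1 − 0.8764^5) / (1 − 0.8764)] ≈ 20650.2607 billion.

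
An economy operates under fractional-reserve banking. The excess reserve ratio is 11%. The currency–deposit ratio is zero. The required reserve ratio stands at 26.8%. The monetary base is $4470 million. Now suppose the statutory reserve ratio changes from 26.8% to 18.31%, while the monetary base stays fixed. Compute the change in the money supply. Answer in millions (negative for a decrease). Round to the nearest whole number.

$3425 million

Initially m₁ = 1 / (0.268 + 0.11) ≈ 2.64550, so M₁ = 2.64550 × 4470 = 11825.385 million.
After the change m₂ = 1 / (0.1831 + 0.11) ≈ 3.41180, so M₂ = 3.41180 × 4470 = 15250.746 million.
ΔM = M₂ − M₁ = 15250.746 − 11825.385 = 3425.361 million.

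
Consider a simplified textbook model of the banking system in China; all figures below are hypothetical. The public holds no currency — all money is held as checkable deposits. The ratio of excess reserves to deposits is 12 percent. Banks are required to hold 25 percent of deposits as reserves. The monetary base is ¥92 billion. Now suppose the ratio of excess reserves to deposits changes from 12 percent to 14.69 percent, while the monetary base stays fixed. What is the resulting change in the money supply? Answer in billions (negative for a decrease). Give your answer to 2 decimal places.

-16.85 billion

Initially m₁ = 1 / (0.25 + 0.12) ≈ 2.70270, so M₁ = 2.70270 × 92 = 248.6484 billion.
After the change m₂ = 1 / (0.25 + 0.1469) ≈ 2.51953, so M₂ = 2.51953 × 92 ≈ 231.7968 billion.
ΔM = M₂ − M₁ = 231.7968 − 248.6484 = -16.8516 billion.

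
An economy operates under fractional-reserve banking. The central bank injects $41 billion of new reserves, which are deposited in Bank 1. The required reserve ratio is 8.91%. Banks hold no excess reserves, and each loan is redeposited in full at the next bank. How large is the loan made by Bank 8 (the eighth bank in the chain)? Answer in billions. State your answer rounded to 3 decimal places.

$19.433 billion

Each bank lends a fraction (1 − rr) = 0.9109 of the deposit it receives, so Bank 8 receives 41·0.9109^7 and lends 41·0.9109^8 ≈ 19.4334 billion.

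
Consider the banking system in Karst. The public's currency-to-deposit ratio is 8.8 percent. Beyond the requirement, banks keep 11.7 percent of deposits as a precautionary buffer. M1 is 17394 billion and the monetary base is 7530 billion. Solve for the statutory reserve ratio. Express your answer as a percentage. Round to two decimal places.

26.60%

Using m = M/MB = 17394/7530 ≈ 2.309960. Since m = (1 + c)/(c + rr + e), the denominator satisfies c + rr + e = (1 + c)/m = (1 + 0.088) / 2.309960 ≈ 0.471004.
With c = 0.088 and e = 0.117, the statutory reserve ratio is 0.471004 − 0.088 − 0.117 = 0.266004.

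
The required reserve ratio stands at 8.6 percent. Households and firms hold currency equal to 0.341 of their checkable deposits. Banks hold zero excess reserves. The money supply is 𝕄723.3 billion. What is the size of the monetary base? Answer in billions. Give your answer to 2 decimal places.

The money multiplier is m = (1 + c) / (rr + c) = (1 + 0.341) / (0.086 + 0.341) ≈ 3.140515.
MB = M / m = 723.3 / 3.140515 ≈ 230.3125 billion.

𝕄230.31 billion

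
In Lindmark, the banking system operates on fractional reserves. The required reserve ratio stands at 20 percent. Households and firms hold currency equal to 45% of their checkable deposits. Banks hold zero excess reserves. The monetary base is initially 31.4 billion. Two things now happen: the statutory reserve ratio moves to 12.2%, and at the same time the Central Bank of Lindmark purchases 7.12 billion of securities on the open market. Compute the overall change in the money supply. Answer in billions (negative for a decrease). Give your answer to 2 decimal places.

Before: m₁ = (1 + 0.45) / (0.2 + 0.45) ≈ 2.23077, MB₁ = 31.4, so M₁ = 2.23077 × 31.4 ≈ 70.0462 billion.
After: m₂ = (1 + 0.45) / (0.122 + 0.45) ≈ 2.53497, MB₂ = 31.4 + 7.12 = 38.52, so M₂ = 2.53497 × 38.52 ≈ 97.647 billion.
ΔM = M₂ − M₁ = 97.647 − 70.0462 = 27.6008 billion.

27.60 billion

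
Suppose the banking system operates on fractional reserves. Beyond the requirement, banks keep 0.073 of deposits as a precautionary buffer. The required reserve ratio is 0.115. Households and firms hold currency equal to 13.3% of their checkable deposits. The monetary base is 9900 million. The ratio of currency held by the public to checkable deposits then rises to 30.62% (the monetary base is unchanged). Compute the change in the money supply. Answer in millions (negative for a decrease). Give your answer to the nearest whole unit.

Initially m₁ = (1 + 0.133) / (0.115 + 0.073 + 0.133) ≈ 3.52960, so M₁ = 3.52960 × 9900 = 34943.04 million.
After the change m₂ = (1 + 0.3062) / (0.115 + 0.073 + 0.3062) ≈ 2.64306, so M₂ = 2.64306 × 9900 = 26166.294 million.
ΔM = M₂ − M₁ = 26166.294 − 34943.04 = -8776.746 million.

-8777 million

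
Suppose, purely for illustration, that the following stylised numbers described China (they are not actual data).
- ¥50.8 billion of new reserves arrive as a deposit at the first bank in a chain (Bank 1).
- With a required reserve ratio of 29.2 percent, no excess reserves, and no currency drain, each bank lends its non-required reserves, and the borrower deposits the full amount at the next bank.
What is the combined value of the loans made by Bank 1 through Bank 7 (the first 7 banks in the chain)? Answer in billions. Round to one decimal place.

Bank i lends (1 − rr)^i of the original deposit: Bank 1 lends 50.8·0.7080 = 35.9664, Bank 2 lends 50.8·0.7080² ≈ 25.4642, and so on.
Summing a geometric series: total = 50.8·[0.7080·(1 − 0.7080^7) / (1 − 0.7080)] ≈ 112.1889 billion.

¥112.2 billion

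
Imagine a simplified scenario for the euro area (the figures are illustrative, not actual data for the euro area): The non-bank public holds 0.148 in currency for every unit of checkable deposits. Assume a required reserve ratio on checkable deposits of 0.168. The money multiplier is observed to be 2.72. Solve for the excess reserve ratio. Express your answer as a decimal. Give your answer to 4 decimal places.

0.1061

Using m = 2.72. Since m = (1 + c)/(c + rr + e), the denominator satisfies c + rr + e = (1 + c)/m = (1 + 0.148) / 2.72 ≈ 0.422059.
With c = 0.148 and rr = 0.168, the excess reserve ratio is 0.422059 − 0.148 − 0.168 = 0.106059.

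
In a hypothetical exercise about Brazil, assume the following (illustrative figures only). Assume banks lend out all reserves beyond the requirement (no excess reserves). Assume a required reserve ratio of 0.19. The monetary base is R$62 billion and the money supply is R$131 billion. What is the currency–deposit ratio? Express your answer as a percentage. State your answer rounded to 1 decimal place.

53.8%

Using m = M/MB = 131/62 ≈ 2.112903. From m = (1 + c)/(c + rr + e), rearranging gives 1 + c = m·(c + rr + e), so c·(1 − m) = m·(rr + e) − 1.
Hence c = [m·(rr + e) − 1]/(1 − m) = [2.112903 × (0.19 + 0) − 1] / (1 − 2.112903) ≈ 0.537826.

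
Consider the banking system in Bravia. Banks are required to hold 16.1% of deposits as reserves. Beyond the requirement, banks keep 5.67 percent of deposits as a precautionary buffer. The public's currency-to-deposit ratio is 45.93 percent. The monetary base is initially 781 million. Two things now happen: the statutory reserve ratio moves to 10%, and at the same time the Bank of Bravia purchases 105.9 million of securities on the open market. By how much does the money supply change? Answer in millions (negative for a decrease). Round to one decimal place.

Before: m₁ = (1 + 0.4593) / (0.161 + 0.0567 + 0.4593) ≈ 2.15554, MB₁ = 781, so M₁ = 2.15554 × 781 ≈ 1683.4767 million.
After: m₂ = (1 + 0.4593) / (0.1 + 0.0567 + 0.4593) ≈ 2.36899, MB₂ = 781 + 105.9 = 886.9, so M₂ = 2.36899 × 886.9 ≈ 2101.0572 million.
ΔM = M₂ − M₁ = 2101.0572 − 1683.4767 = 417.5805 million.

417.6 million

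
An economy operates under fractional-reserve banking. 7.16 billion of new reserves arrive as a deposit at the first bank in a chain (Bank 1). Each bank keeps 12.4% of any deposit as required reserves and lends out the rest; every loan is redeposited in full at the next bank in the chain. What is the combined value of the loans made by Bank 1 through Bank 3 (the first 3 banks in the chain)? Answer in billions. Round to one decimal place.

Bank i lends (1 − rr)^i of the original deposit: Bank 1 lends 7.16·0.8760 ≈ 6.2722, Bank 2 lends 7.16·0.8760² ≈ 5.4944, and so on.
Summing a geometric series: total = 7.16·[0.8760·(1 − 0.8760^3) / (1 − 0.8760)] ≈ 16.5797 billion.

16.6 billion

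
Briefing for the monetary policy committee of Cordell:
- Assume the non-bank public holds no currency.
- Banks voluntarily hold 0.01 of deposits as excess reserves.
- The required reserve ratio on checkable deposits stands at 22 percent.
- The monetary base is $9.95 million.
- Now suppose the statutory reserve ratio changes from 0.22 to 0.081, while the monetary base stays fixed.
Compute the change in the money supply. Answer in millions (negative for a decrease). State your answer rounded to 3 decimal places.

Initially m₁ = 1 / (0.22 + 0.01) ≈ 4.34783, so M₁ = 4.34783 × 9.95 ≈ 43.2609 million.
After the change m₂ = 1 / (0.081 + 0.01) ≈ 10.98901, so M₂ = 10.98901 × 9.95 ≈ 109.3406 million.
ΔM = M₂ − M₁ = 109.3406 − 43.2609 = 66.0797 million.

$66.080 million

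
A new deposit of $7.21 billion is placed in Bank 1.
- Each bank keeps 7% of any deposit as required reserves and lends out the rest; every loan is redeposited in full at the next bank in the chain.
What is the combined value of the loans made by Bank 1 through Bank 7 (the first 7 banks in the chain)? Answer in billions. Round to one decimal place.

Bank i lends (1 − rr)^i of the original deposit: Bank 1 lends 7.21·0.9300 = 6.7053, Bank 2 lends 7.21·0.9300² ≈ 6.2359, and so on.
Summing a geometric series: total = 7.21·[0.9300·(1 − 0.9300^7) / (1 − 0.9300)] ≈ 38.1531 billion.

$38.2 billion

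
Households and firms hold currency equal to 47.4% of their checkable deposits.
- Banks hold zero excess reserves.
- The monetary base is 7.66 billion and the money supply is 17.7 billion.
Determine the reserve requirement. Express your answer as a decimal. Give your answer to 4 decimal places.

0.1639

Using m = M/MB = 17.7/7.66 ≈ 2.310705. Since m = (1 + c)/(c + rr + e), the denominator satisfies c + rr + e = (1 + c)/m = (1 + 0.474) / 2.310705 ≈ 0.637901.
With c = 0.474 and e = 0, the reserve requirement is 0.637901 − 0.474 − 0 = 0.163901.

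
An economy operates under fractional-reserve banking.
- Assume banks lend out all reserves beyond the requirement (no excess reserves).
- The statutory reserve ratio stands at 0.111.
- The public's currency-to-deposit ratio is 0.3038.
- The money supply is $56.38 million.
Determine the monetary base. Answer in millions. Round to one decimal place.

The money multiplier is m = (1 + c) / (rr + c) = (1 + 0.3038) / (0.111 + 0.3038) ≈ 3.1432.
MB = M / m = 56.38 / 3.1432 ≈ 17.9371 million.

$17.9 million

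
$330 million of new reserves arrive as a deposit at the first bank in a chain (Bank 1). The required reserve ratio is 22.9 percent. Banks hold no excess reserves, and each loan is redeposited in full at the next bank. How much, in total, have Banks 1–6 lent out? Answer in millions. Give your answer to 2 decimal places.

$877.67 million

Bank i lends (1 − rr)^i of the original deposit: Bank 1 lends 330·0.7710 = 254.4300, Bank 2 lends 330·0.7710² ≈ 196.1655, and so on.
Summing a geometric series: total = 330·[0.7710·(1 − 0.7710^6) / (1 − 0.7710)] ≈ 877.6705 million.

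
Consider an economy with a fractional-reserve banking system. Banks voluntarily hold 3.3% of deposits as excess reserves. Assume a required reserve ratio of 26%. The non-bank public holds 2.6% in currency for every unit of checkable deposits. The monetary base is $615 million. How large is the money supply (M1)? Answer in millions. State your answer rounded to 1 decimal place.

$1978.0 million

The money multiplier is m = (1 + c) / (rr + e + c) = (1 + 0.026) / (0.26 + 0.033 + 0.026) ≈ 3.21630.
So M = m × MB = 3.21630 × 615 = 1978.0245 million.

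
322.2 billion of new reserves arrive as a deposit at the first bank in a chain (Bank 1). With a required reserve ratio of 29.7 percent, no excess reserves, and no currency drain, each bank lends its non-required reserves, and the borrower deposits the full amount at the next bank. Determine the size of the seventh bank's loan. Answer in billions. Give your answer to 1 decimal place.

27.3 billion

Each bank lends a fraction (1 − rr) = 0.7030 of the deposit it receives, so Bank 7 receives 322.2·0.7030^6 and lends 322.2·0.7030^7 ≈ 27.3409 billion.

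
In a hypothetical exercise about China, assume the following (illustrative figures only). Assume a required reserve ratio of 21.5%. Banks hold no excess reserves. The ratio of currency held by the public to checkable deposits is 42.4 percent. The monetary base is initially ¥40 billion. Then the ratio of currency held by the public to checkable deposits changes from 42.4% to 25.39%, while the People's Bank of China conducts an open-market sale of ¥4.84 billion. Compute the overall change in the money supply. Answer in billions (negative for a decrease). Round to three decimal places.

Before: m₁ = (1 + 0.424) / (0.215 + 0.424) ≈ 2.228482, MB₁ = 40, so M₁ = 2.228482 × 40 ≈ 89.1393 billion.
After: m₂ = (1 + 0.2539) / (0.215 + 0.2539) ≈ 2.674131, MB₂ = 40 − 4.84 = 35.16, so M₂ = 2.674131 × 35.16 ≈ 94.0224 billion.
ΔM = M₂ − M₁ = 94.0224 − 89.1393 = 4.8831 billion.

¥4.883 billion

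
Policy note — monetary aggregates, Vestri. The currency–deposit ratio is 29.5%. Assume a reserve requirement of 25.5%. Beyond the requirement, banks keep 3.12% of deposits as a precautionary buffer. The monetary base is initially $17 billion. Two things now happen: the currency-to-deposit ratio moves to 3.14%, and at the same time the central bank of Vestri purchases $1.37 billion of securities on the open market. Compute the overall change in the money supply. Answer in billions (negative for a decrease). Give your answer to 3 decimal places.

$21.778 billion

Before: m₁ = (1 + 0.295) / (0.255 + 0.0312 + 0.295) ≈ 2.228149, MB₁ = 17, so M₁ = 2.228149 × 17 ≈ 37.8785 billion.
After: m₂ = (1 + 0.0314) / (0.255 + 0.0312 + 0.0314) ≈ 3.247481, MB₂ = 17 + 1.37 = 18.37, so M₂ = 3.247481 × 18.37 ≈ 59.6562 billion.
ΔM = M₂ − M₁ = 59.6562 − 37.8785 = 21.7777 billion.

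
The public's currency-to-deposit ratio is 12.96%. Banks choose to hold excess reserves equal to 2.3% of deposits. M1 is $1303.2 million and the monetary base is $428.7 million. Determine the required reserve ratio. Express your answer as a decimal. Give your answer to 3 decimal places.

0.219

Using m = M/MB = 1303.2/428.7 ≈ 3.039888. Since m = (1 + c)/(c + rr + e), the denominator satisfies c + rr + e = (1 + c)/m = (1 + 0.1296) / 3.039888 ≈ 0.371593.
With c = 0.1296 and e = 0.023, the required reserve ratio is 0.371593 − 0.1296 − 0.023 = 0.218993.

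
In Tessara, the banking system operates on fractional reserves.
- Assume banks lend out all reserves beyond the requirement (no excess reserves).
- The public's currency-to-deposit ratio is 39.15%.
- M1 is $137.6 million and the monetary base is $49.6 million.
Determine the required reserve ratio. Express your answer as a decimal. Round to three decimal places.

0.110

Using m = M/MB = 137.6/49.6 ≈ 2.774194. Since m = (1 + c)/(c + rr + e), the denominator satisfies c + rr + e = (1 + c)/m = (1 + 0.3915) / 2.774194 ≈ 0.501587.
With c = 0.3915 and e = 0, the required reserve ratio is 0.501587 − 0.3915 − 0 = 0.110087.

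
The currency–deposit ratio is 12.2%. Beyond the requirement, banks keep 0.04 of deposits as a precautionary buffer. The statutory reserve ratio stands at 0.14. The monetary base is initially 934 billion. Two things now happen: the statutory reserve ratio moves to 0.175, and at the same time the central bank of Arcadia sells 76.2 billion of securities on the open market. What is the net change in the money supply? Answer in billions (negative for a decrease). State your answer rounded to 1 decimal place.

Before: m₁ = (1 + 0.122) / (0.14 + 0.04 + 0.122) ≈ 3.71523, MB₁ = 934, so M₁ = 3.71523 × 934 ≈ 3470.0248 billion.
After: m₂ = (1 + 0.122) / (0.175 + 0.04 + 0.122) ≈ 3.32938, MB₂ = 934 − 76.2 = 857.8, so M₂ = 3.32938 × 857.8 ≈ 2855.9422 billion.
ΔM = M₂ − M₁ = 2855.9422 − 3470.0248 = -614.0826 billion.

-614.1 billion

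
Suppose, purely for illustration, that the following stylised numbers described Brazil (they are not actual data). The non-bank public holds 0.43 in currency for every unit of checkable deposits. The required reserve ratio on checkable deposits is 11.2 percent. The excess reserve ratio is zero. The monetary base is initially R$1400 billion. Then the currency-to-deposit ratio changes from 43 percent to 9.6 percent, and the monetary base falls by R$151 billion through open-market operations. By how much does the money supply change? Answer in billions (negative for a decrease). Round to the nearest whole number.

Before: m₁ = (1 + 0.43) / (0.112 + 0.43) ≈ 2.63838, MB₁ = 1400, so M₁ = 2.63838 × 1400 = 3693.732 billion.
After: m₂ = (1 + 0.096) / (0.112 + 0.096) ≈ 5.26923, MB₂ = 1400 − 151 = 1249, so M₂ = 5.26923 × 1249 ≈ 6581.2683 billion.
ΔM = M₂ − M₁ = 6581.2683 − 3693.732 = 2887.5363 billion.

R$2888 billion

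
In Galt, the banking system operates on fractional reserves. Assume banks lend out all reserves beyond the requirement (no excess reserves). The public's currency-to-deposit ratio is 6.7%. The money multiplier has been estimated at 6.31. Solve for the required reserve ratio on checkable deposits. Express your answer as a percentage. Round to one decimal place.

10.2%

Using m = 6.31. Since m = (1 + c)/(c + rr + e), the denominator satisfies c + rr + e = (1 + c)/m = (1 + 0.067) / 6.31 ≈ 0.169097.
With c = 0.067 and e = 0, the required reserve ratio on checkable deposits is 0.169097 − 0.067 − 0 = 0.102097.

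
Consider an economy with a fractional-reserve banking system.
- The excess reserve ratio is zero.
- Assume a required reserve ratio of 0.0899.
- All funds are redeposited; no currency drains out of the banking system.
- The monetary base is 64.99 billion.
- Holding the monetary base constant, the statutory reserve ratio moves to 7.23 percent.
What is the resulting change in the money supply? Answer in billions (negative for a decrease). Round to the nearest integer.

176 billion

Initially m₁ = 1 / (0.0899) ≈ 11.1235, so M₁ = 11.1235 × 64.99 ≈ 722.9163 billion.
After the change m₂ = 1 / (0.0723) ≈ 13.8313, so M₂ = 13.8313 × 64.99 ≈ 898.8962 billion.
ΔM = M₂ − M₁ = 898.8962 − 722.9163 = 175.9799 billion.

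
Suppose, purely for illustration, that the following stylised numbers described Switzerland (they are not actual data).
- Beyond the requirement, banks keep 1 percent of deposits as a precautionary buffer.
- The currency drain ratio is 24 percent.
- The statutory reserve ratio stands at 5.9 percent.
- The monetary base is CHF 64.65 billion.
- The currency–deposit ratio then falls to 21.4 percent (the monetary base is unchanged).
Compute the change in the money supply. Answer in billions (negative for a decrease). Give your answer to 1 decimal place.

CHF 17.9 billion

Initially m₁ = (1 + 0.24) / (0.059 + 0.01 + 0.24) ≈ 4.0129, so M₁ = 4.0129 × 64.65 ≈ 259.434 billion.
After the change m₂ = (1 + 0.214) / (0.059 + 0.01 + 0.214) ≈ 4.2898, so M₂ = 4.2898 × 64.65 ≈ 277.3356 billion.
ΔM = M₂ − M₁ = 277.3356 − 259.434 = 17.9016 billion.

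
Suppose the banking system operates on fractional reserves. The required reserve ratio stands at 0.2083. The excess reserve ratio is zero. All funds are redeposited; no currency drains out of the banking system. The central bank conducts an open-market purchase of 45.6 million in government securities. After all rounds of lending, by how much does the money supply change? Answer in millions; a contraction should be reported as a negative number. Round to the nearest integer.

219 million

The simple money multiplier is m = 1/rr = 1/0.2083 ≈ 4.8008.
An open-market purchase increases the monetary base by 45.6 million, so ΔM = m × ΔMB = 4.8008 × 45.6 ≈ 218.9165 million.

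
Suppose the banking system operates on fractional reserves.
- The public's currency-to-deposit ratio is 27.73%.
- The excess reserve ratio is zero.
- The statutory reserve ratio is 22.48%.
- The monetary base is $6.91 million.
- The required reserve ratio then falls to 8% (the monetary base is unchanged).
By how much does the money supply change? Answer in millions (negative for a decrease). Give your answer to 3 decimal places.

$7.124 million

Initially m₁ = (1 + 0.2773) / (0.2248 + 0.2773) ≈ 2.54392, so M₁ = 2.54392 × 6.91 ≈ 17.5785 million.
After the change m₂ = (1 + 0.2773) / (0.08 + 0.2773) ≈ 3.57487, so M₂ = 3.57487 × 6.91 ≈ 24.7024 million.
ΔM = M₂ − M₁ = 24.7024 − 17.5785 = 7.1239 million.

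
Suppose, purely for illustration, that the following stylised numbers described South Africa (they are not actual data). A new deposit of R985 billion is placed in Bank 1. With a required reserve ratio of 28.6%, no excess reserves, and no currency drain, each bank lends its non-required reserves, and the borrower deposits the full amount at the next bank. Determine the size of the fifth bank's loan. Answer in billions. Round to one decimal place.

Each bank lends a fraction (1 − rr) = 0.7140 of the deposit it receives, so Bank 5 receives 985·0.7140^4 and lends 985·0.7140^5 ≈ 182.7794 billion.

R182.8 billion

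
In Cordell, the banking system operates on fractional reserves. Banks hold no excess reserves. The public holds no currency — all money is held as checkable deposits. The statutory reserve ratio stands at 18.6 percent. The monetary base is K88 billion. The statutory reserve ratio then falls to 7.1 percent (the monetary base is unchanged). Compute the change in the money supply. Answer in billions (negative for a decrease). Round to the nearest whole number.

Initially m₁ = 1 / (0.186) ≈ 5.3763, so M₁ = 5.3763 × 88 = 473.1144 billion.
After the change m₂ = 1 / (0.071) ≈ 14.0845, so M₂ = 14.0845 × 88 = 1239.436 billion.
ΔM = M₂ − M₁ = 1239.436 − 473.1144 = 766.3216 billion.

K766 billion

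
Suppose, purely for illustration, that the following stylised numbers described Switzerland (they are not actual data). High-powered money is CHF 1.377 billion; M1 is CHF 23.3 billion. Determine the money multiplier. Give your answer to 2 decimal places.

The money multiplier is m = M / MB = 23.3 / 1.377 ≈ 16.92084.

16.92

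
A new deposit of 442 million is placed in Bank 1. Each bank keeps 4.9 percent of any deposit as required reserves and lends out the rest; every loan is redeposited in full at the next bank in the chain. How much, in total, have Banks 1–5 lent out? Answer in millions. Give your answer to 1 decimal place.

1905.6 million

Bank i lends (1 − rr)^i of the original deposit: Bank 1 lends 442·0.9510 = 420.3420, Bank 2 lends 442·0.9510² ≈ 399.7452, and so on.
Summing a geometric series: total = 442·[0.9510·(1 − 0.9510^5) / (1 − 0.9510)] ≈ 1905.5900 million.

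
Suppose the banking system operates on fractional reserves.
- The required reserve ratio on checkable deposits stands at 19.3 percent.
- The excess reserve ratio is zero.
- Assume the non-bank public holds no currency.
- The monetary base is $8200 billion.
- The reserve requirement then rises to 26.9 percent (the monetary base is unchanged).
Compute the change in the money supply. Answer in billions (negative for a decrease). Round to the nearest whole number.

-12004 billion

Initially m₁ = 1 / (0.193) ≈ 5.18135, so M₁ = 5.18135 × 8200 = 42487.07 billion.
After the change m₂ = 1 / (0.269) ≈ 3.71747, so M₂ = 3.71747 × 8200 = 30483.254 billion.
ΔM = M₂ − M₁ = 30483.254 − 42487.07 = -12003.816 billion.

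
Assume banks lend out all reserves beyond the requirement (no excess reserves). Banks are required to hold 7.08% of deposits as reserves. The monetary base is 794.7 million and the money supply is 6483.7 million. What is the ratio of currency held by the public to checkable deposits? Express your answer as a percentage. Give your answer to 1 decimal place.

5.9%

Using m = M/MB = 6483.7/794.7 ≈ 8.158676. From m = (1 + c)/(c + rr + e), rearranging gives 1 + c = m·(c + rr + e), so c·(1 − m) = m·(rr + e) − 1.
Hence c = [m·(rr + e) − 1]/(1 − m) = [8.158676 × (0.0708 + 0) − 1] / (1 − 8.158676) ≈ 0.059001.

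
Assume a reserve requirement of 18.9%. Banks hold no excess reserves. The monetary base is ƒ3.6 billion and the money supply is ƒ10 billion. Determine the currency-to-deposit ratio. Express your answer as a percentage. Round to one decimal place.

26.7%

Using m = M/MB = 10/3.6 ≈ 2.777778. From m = (1 + c)/(c + rr + e), rearranging gives 1 + c = m·(c + rr + e), so c·(1 − m) = m·(rr + e) − 1.
Hence c = [m·(rr + e) − 1]/(1 − m) = [2.777778 × (0.189 + 0) − 1] / (1 − 2.777778) ≈ 0.267187.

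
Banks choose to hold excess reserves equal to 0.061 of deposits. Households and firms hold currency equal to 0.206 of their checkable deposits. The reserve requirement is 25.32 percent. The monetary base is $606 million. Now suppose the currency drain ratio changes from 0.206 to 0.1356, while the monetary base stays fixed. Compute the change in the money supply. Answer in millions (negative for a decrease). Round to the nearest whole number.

Initially m₁ = (1 + 0.206) / (0.2532 + 0.061 + 0.206) ≈ 2.3183, so M₁ = 2.3183 × 606 = 1404.8898 million.
After the change m₂ = (1 + 0.1356) / (0.2532 + 0.061 + 0.1356) ≈ 2.5247, so M₂ = 2.5247 × 606 = 1529.9682 million.
ΔM = M₂ − M₁ = 1529.9682 − 1404.8898 = 125.0784 million.

$125 million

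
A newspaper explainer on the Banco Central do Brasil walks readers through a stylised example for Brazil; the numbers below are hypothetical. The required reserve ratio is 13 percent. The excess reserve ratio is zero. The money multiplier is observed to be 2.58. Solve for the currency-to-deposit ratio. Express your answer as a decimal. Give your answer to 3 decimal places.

Using m = 2.58. From m = (1 + c)/(c + rr + e), rearranging gives 1 + c = m·(c + rr + e), so c·(1 − m) = m·(rr + e) − 1.
Hence c = [m·(rr + e) − 1]/(1 − m) = [2.58 × (0.13 + 0) − 1] / (1 − 2.58) ≈ 0.420633.

0.421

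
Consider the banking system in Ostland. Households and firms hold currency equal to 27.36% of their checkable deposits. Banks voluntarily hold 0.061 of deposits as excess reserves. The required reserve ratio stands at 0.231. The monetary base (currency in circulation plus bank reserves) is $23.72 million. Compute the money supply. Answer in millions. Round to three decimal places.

The money multiplier is m = (1 + c) / (rr + e + c) = (1 + 0.2736) / (0.231 + 0.061 + 0.2736) ≈ 2.251768.
So M = m × MB = 2.251768 × 23.72 ≈ 53.4119 million.

$53.412 million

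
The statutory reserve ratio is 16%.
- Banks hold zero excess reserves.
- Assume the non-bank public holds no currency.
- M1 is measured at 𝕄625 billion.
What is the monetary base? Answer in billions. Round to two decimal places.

𝕄100.00 billion

With no currency drain and no excess reserves, the money multiplier is m = 1/rr = 1/0.16 = 6.25.
The monetary base is MB = M / m = 625 / 6.25 = 100 billion.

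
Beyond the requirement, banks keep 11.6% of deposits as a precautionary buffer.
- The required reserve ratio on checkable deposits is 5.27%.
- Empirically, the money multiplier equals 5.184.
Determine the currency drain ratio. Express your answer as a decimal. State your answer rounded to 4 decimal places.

0.0300

Using m = 5.184. From m = (1 + c)/(c + rr + e), rearranging gives 1 + c = m·(c + rr + e), so c·(1 − m) = m·(rr + e) − 1.
Hence c = [m·(rr + e) − 1]/(1 − m) = [5.184 × (0.0527 + 0.116) − 1] / (1 − 5.184) ≈ 0.029985.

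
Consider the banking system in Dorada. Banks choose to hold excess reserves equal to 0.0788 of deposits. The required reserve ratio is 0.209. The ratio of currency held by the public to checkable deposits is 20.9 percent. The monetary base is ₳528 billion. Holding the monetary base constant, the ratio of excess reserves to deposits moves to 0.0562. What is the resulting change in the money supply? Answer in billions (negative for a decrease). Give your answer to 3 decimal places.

Initially m₁ = (1 + 0.209) / (0.209 + 0.0788 + 0.209) ≈ 2.4335749, so M₁ = 2.4335749 × 528 ≈ 1284.9275 billion.
After the change m₂ = (1 + 0.209) / (0.209 + 0.0562 + 0.209) ≈ 2.5495571, so M₂ = 2.5495571 × 528 ≈ 1346.1661 billion.
ΔM = M₂ − M₁ = 1346.1661 − 1284.9275 = 61.2386 billion.

₳61.239 billion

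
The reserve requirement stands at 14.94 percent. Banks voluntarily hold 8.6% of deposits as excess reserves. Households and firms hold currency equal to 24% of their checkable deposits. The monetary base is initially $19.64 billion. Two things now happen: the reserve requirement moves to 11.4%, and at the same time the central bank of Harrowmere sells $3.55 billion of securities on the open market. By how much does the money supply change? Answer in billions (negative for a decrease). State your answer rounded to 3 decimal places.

-5.883 billion

Before: m₁ = (1 + 0.24) / (0.1494 + 0.086 + 0.24) ≈ 2.608330, MB₁ = 19.64, so M₁ = 2.608330 × 19.64 ≈ 51.2276 billion.
After: m₂ = (1 + 0.24) / (0.114 + 0.086 + 0.24) ≈ 2.818182, MB₂ = 19.64 − 3.55 = 16.09, so M₂ = 2.818182 × 16.09 ≈ 45.3445 billion.
ΔM = M₂ − M₁ = 45.3445 − 51.2276 = -5.8831 billion.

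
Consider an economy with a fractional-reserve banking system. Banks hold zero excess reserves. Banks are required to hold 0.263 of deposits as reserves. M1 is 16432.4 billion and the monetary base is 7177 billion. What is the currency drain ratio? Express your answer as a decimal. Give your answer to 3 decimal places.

0.308

Using m = M/MB = 16432.4/7177 ≈ 2.289592. From m = (1 + c)/(c + rr + e), rearranging gives 1 + c = m·(c + rr + e), so c·(1 − m) = m·(rr + e) − 1.
Hence c = [m·(rr + e) − 1]/(1 − m) = [2.289592 × (0.263 + 0) − 1] / (1 − 2.289592) ≈ 0.308499.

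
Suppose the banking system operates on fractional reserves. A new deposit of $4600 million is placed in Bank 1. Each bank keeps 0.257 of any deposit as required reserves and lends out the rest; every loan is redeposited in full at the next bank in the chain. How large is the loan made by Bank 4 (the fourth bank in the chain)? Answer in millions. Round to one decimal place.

Each bank lends a fraction (1 − rr) = 0.7430 of the deposit it receives, so Bank 4 receives 4600·0.7430^3 and lends 4600·0.7430^4 ≈ 1401.8873 million.

$1401.9 million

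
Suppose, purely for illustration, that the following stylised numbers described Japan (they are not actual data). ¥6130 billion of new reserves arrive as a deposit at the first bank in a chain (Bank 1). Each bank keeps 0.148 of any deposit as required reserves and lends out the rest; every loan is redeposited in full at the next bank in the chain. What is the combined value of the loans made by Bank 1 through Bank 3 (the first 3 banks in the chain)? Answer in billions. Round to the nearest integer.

¥13464 billion

Bank i lends (1 − rr)^i of the original deposit: Bank 1 lends 6130·0.8520 = 5222.7600, Bank 2 lends 6130·0.8520² ≈ 4449.7915, and so on.
Summing a geometric series: total = 6130·[0.8520·(1 − 0.8520^3) / (1 − 0.8520)] ≈ 13463.7739 billion.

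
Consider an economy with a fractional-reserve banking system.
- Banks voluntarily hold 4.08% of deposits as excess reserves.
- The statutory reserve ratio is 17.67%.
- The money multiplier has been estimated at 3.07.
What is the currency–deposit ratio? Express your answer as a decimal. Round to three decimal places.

Using m = 3.07. From m = (1 + c)/(c + rr + e), rearranging gives 1 + c = m·(c + rr + e), so c·(1 − m) = m·(rr + e) − 1.
Hence c = [m·(rr + e) − 1]/(1 − m) = [3.07 × (0.1767 + 0.0408) − 1] / (1 − 3.07) ≈ 0.160519.

0.161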